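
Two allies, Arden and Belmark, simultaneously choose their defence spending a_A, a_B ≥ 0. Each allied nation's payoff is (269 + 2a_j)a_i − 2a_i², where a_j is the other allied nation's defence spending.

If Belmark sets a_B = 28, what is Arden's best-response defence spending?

81.25

Arden's payoff is (269 + 2a_B)a_A − 2a_A².
∂π/∂a_A = 269 + 2a_B − 4a_A = 0, so a_A = 67.25 + 0.5a_B.
At a_B = 28: a_A = 67.25 + 0.5·28 = 81.25.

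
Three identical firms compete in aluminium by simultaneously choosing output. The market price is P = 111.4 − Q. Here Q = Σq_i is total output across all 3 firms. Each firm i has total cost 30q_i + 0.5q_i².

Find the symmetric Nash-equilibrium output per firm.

A representative firm's profit is π_i = q_i(111.4 − Q) − 30q_i − 0.5q_i², with Q = q_i + Σ_{j≠i} q_j.
First-order condition: 81.4 − 3q_i − Σ_{j≠i} q_j = 0.
In a symmetric equilibrium every firm chooses the same q, so Σ_{j≠i} q_j = 2q. The condition becomes 81.4 − 5q = 0, giving q = 81.4/5 = 16.28.

16.28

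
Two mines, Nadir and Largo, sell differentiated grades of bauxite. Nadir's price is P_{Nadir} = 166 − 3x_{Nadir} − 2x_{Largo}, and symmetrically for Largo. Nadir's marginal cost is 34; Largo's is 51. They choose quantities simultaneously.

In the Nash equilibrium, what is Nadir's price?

86.6875

Mine Nadir's profit: π = x_{Nadir}(166 − 3x_{Nadir} − 2x_{Largo}) − 34x_{Nadir}.
∂π/∂x_{Nadir} = 132 − 6x_{Nadir} − 2x_{Largo} = 0 ⇒ x_{Nadir} = 22 − (1/3)x_{Largo}.
Similarly x_{Largo} = 115/6 − (1/3)x_{Nadir}.
Solving the two reaction functions simultaneously: (1 − (−1/3)(−1/3))x_{Nadir} = 22 − (1/3)·(115/6), so (8/9)x_{Nadir} = 281/18 and x_{Nadir} = 17.5625.
Then x_{Largo} = 115/6 − (1/3)·17.5625 = 13.3125.
P_{Nadir} = 166 − 3·17.5625 − 2·13.3125 = 86.6875.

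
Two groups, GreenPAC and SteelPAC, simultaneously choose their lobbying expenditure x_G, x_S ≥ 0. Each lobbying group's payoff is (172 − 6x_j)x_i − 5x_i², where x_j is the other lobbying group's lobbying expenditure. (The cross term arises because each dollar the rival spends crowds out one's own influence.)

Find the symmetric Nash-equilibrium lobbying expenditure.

10.75

GreenPAC's payoff is (172 − 6x_S)x_G − 5x_G².
∂π/∂x_G = 172 − 6x_S − 10x_G = 0, so x_G = 17.2 − 0.6x_S.
By symmetry x_S = x_G; substituting into the reaction function, 1.6x_G = 17.2 and x_G = 10.75.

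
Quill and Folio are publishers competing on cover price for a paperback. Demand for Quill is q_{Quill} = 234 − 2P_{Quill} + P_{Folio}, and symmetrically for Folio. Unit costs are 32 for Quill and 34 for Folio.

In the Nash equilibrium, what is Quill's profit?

Quill's profit: π = (P_{Quill} − 32)(234 − 2P_{Quill} + P_{Folio}).
∂π/∂P_{Quill} = 298 − 4P_{Quill} + P_{Folio} = 0 ⇒ P_{Quill} = 74.5 + 0.25P_{Folio}.
Similarly P_{Folio} = 75.5 + 0.25P_{Quill}.
Plugging P_{Folio} into Quill's best response: P_{Quill} = 74.5 + 0.25(75.5 + 0.25P_{Quill}) ⇒ 0.9375P_{Quill} = 93.375, so P_{Quill} = 99.6.
Then P_{Folio} = 75.5 + 0.25·99.6 = 100.4.
q_{Quill} = 234 − 2·99.6 + 100.4 = 135.2.
Profit = (99.6 − 32)·135.2 = 9139.52.

9139.52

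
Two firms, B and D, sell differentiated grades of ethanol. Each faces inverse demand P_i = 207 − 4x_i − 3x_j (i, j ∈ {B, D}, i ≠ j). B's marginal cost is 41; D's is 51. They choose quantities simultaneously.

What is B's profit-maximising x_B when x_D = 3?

19.625

Firm B's profit: π = x_B(207 − 4x_B − 3x_D) − 41x_B.
∂π/∂x_B = 166 − 8x_B − 3x_D = 0 ⇒ x_B = 20.75 − 0.375x_D.
At x_D = 3: x_B = 20.75 − 0.375·3 = 19.625.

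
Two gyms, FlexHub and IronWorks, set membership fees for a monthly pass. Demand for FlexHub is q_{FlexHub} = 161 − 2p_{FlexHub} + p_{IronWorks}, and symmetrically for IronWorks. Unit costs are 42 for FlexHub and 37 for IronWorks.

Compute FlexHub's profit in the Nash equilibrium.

FlexHub's profit: π = (p_{FlexHub} − 42)(161 − 2p_{FlexHub} + p_{IronWorks}).
∂π/∂p_{FlexHub} = 245 − 4p_{FlexHub} + p_{IronWorks} = 0 ⇒ p_{FlexHub} = 61.25 + 0.25p_{IronWorks}.
Similarly p_{IronWorks} = 58.75 + 0.25p_{FlexHub}.
Plugging p_{IronWorks} into FlexHub's best response: p_{FlexHub} = 61.25 + 0.25(58.75 + 0.25p_{FlexHub}) ⇒ 0.9375p_{FlexHub} = 75.9375, so p_{FlexHub} = 81.
Then p_{IronWorks} = 58.75 + 0.25·81 = 79.
q_{FlexHub} = 161 − 2·81 + 79 = 78.
Profit = (81 − 42)·78 = 3042.

3042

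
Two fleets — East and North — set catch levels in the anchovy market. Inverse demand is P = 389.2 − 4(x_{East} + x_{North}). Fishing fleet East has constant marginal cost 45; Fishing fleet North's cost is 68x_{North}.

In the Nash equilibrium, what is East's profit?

Fishing fleet East's profit: π = x_{East}(389.2 − 4(x_{East} + x_{North})) − 45x_{East}.
∂π/∂x_{East} = 344.2 − 8x_{East} − 4x_{North} = 0, so x_{East} = 43.025 − 0.5x_{North}.
By the same steps for North: x_{North} = 40.15 − 0.5x_{East}.
Solving the two reaction functions simultaneously: (1 − (−0.5)(−0.5))x_{East} = 43.025 − 0.5·40.15, so 0.75x_{East} = 22.95 and x_{East} = 30.6.
Then x_{North} = 40.15 − 0.5·30.6 = 24.85.
Price P = 389.2 − 4·55.45 = 167.4.
East's profit: (167.4 − 45)·30.6 = 3745.44.

3745.44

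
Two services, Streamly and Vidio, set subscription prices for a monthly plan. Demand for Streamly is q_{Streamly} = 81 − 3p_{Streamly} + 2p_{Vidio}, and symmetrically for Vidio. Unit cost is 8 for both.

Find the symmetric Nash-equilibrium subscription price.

Streamly's profit: π = (p_{Streamly} − 8)(81 − 3p_{Streamly} + 2p_{Vidio}).
∂π/∂p_{Streamly} = 105 − 6p_{Streamly} + 2p_{Vidio} = 0 ⇒ p_{Streamly} = 17.5 + (1/3)p_{Vidio}.
Setting p_{Streamly} = p_{Vidio} in the reaction function: p_{Streamly} = 17.5 + (1/3)p_{Streamly}, so p_{Streamly} = 17.5 / (2/3) = 26.25.

26.25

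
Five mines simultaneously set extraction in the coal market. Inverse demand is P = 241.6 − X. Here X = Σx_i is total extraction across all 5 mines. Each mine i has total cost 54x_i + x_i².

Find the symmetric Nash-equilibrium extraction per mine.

23.45

A representative mine's profit is π_i = x_i(241.6 − X) − 54x_i − x_i², with X = x_i + Σ_{j≠i} x_j.
First-order condition: 187.6 − 4x_i − Σ_{j≠i} x_j = 0.
In a symmetric equilibrium every mine chooses the same x, so Σ_{j≠i} x_j = 4x. The condition becomes 187.6 − 8x = 0, giving x = 187.6/8 = 23.45.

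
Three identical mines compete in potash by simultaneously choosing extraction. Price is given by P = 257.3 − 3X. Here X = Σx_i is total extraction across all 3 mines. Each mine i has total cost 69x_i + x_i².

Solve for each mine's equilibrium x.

A representative mine's profit is π_i = x_i(257.3 − 3X) − 69x_i − x_i², with X = x_i + Σ_{j≠i} x_j.
First-order condition: 188.3 − 8x_i − 3Σ_{j≠i} x_j = 0.
Imposing symmetry (x_j = x for all j) turns Σ_{j≠i} x_j into 2x, so 188.3 = 14x and x = 13.45.

13.45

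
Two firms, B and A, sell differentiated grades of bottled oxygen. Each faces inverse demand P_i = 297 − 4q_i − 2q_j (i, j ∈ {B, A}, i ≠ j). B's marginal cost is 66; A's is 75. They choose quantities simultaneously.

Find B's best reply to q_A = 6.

Firm B's profit: π = q_B(297 − 4q_B − 2q_A) − 66q_B.
∂π/∂q_B = 231 − 8q_B − 2q_A = 0 ⇒ q_B = 28.875 − 0.25q_A.
At q_A = 6: q_B = 28.875 − 0.25·6 = 27.375.

27.375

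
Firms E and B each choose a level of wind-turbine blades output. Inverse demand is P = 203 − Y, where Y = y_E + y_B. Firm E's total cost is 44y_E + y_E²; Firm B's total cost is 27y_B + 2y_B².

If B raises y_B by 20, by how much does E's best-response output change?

-5

Firm E's profit: π = y_E(203 − (y_E + y_B)) − 44y_E − y_E².
∂π/∂y_E = 159 − 4y_E − y_B = 0, so y_E = 39.75 − 0.25y_B.
The reaction-function slope is −0.25, so a 20-unit rise in y_B moves y_E by −0.25 × 20 = −5. E's best response falls — the actions are strategic substitutes.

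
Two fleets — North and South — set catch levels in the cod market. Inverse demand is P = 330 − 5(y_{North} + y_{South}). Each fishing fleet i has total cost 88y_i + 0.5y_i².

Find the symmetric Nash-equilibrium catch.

Fishing fleet North's profit: π = y_{North}(330 − 5(y_{North} + y_{South})) − 88y_{North} − 0.5y_{North}².
∂π/∂y_{North} = 242 − 11y_{North} − 5y_{South} = 0, so y_{North} = 22 − (5/11)y_{South}.
By symmetry y_{South} = y_{North}; substituting into the reaction function, (16/11)y_{North} = 22 and y_{North} = 15.125.

15.125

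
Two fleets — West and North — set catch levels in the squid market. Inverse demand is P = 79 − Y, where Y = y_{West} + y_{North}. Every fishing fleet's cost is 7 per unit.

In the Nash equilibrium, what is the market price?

31

Fishing fleet West's profit: π = y_{West}(79 − (y_{West} + y_{North})) − 7y_{West}.
∂π/∂y_{West} = 72 − 2y_{West} − y_{North} = 0, so y_{West} = 36 − 0.5y_{North}.
Setting y_{West} = y_{North} in the reaction function: y_{West} = 36 − 0.5y_{West}, so y_{West} = 36 / 1.5 = 24.
Equilibrium price: P = 79 − 48 = 31.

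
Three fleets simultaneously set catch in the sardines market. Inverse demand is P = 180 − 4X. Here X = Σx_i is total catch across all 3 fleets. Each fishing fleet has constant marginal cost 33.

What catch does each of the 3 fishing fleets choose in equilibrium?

9.1875

A representative fishing fleet's profit is π_i = x_i(180 − 4X) − 33x_i, with X = x_i + Σ_{j≠i} x_j.
First-order condition: 147 − 8x_i − 4Σ_{j≠i} x_j = 0.
Imposing symmetry (x_j = x for all j) turns Σ_{j≠i} x_j into 2x, so 147 = 16x and x = 9.1875.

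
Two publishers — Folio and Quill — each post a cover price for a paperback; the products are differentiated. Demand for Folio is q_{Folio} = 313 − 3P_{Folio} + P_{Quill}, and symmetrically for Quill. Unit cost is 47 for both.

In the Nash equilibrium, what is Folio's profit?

5755.32

Folio's profit: π = (P_{Folio} − 47)(313 − 3P_{Folio} + P_{Quill}).
∂π/∂P_{Folio} = 454 − 6P_{Folio} + P_{Quill} = 0 ⇒ P_{Folio} = 227/3 + (1/6)P_{Quill}.
By symmetry P_{Quill} = P_{Folio}; substituting into the reaction function, (5/6)P_{Folio} = 227/3 and P_{Folio} = 90.8.
q_{Folio} = 313 − 3·90.8 + 90.8 = 131.4.
Profit = (90.8 − 47)·131.4 = 5755.32.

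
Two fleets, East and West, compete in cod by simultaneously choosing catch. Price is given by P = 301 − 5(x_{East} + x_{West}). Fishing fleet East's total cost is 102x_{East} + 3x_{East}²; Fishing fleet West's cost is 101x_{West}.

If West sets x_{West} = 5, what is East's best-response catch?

10.875

Fishing fleet East's profit: π = x_{East}(301 − 5(x_{East} + x_{West})) − 102x_{East} − 3x_{East}².
∂π/∂x_{East} = 199 − 16x_{East} − 5x_{West} = 0, so x_{East} = 12.4375 − 0.3125x_{West}.
At x_{West} = 5: x_{East} = 12.4375 − 0.3125·5 = 10.875.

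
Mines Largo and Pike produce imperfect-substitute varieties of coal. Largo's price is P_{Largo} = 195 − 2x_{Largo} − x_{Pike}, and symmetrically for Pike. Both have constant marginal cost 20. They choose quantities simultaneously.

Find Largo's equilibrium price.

Mine Largo's profit: π = x_{Largo}(195 − 2x_{Largo} − x_{Pike}) − 20x_{Largo}.
∂π/∂x_{Largo} = 175 − 4x_{Largo} − x_{Pike} = 0 ⇒ x_{Largo} = 43.75 − 0.25x_{Pike}.
Setting x_{Largo} = x_{Pike} in the reaction function: x_{Largo} = 43.75 − 0.25x_{Largo}, so x_{Largo} = 43.75 / 1.25 = 35.
P_{Largo} = 195 − 2·35 − 35 = 90.

90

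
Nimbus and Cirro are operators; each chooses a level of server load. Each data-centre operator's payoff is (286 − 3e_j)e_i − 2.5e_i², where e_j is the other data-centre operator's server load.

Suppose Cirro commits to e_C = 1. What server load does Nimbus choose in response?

56.6

Nimbus's payoff is (286 − 3e_C)e_N − 2.5e_N².
∂π/∂e_N = 286 − 3e_C − 5e_N = 0, so e_N = 57.2 − 0.6e_C.
At e_C = 1: e_N = 57.2 − 0.6·1 = 56.6.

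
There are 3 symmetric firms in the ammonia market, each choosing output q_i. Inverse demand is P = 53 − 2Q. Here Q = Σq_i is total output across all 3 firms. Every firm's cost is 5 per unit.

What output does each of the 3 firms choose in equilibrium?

6

A representative firm's profit is π_i = q_i(53 − 2Q) − 5q_i, with Q = q_i + Σ_{j≠i} q_j.
First-order condition: 48 − 4q_i − 2Σ_{j≠i} q_j = 0.
With identical firms, set every q_j = q: then 48 − 4q − 4q = 0, i.e. q = 48/8 = 6.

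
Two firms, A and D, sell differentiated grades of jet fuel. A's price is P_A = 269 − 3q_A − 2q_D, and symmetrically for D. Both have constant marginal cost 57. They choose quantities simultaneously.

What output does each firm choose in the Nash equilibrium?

Firm A's profit: π = q_A(269 − 3q_A − 2q_D) − 57q_A.
∂π/∂q_A = 212 − 6q_A − 2q_D = 0 ⇒ q_A = 106/3 − (1/3)q_D.
The game is symmetric, so in equilibrium q_D = q_A: the reaction function gives (4/3)q_A = 106/3, hence q_A = 26.5.

26.5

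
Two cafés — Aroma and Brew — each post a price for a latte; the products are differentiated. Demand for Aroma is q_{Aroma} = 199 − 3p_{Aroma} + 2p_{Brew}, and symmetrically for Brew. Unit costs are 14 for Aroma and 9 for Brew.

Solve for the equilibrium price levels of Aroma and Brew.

59.3125, 57.4375

Aroma's profit: π = (p_{Aroma} − 14)(199 − 3p_{Aroma} + 2p_{Brew}).
∂π/∂p_{Aroma} = 241 − 6p_{Aroma} + 2p_{Brew} = 0 ⇒ p_{Aroma} = 241/6 + (1/3)p_{Brew}.
Similarly p_{Brew} = 113/3 + (1/3)p_{Aroma}.
Plugging p_{Brew} into Aroma's best response: p_{Aroma} = 241/6 + (1/3)(113/3 + (1/3)p_{Aroma}) ⇒ (8/9)p_{Aroma} = 949/18, so p_{Aroma} = 59.3125.
Then p_{Brew} = 113/3 + (1/3)·59.3125 = 57.4375.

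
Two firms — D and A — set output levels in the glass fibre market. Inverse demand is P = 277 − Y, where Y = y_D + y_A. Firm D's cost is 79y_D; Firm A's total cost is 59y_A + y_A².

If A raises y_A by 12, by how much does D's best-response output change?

Firm D's profit: π = y_D(277 − (y_D + y_A)) − 79y_D.
∂π/∂y_D = 198 − 2y_D − y_A = 0, so y_D = 99 − 0.5y_A.
The reaction-function slope is −0.5, so a 12-unit rise in y_A moves y_D by −0.5 × 12 = −6. D's best response falls — the actions are strategic substitutes.

-6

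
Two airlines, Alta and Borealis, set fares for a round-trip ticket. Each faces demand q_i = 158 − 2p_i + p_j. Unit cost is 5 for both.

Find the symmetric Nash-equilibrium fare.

56

Alta's profit: π = (p_{Alta} − 5)(158 − 2p_{Alta} + p_{Borealis}).
∂π/∂p_{Alta} = 168 − 4p_{Alta} + p_{Borealis} = 0 ⇒ p_{Alta} = 42 + 0.25p_{Borealis}.
The game is symmetric, so in equilibrium p_{Borealis} = p_{Alta}: the reaction function gives 0.75p_{Alta} = 42, hence p_{Alta} = 56.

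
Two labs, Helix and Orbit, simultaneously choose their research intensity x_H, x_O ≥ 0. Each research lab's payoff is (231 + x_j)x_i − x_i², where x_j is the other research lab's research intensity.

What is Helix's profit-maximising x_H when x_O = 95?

Helix's payoff is (231 + x_O)x_H − x_H².
∂π/∂x_H = 231 + x_O − 2x_H = 0, so x_H = 115.5 + 0.5x_O.
At x_O = 95: x_H = 115.5 + 0.5·95 = 163.

163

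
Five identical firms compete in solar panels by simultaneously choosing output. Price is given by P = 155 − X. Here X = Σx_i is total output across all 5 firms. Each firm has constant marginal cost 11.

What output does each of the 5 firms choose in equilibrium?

24

A representative firm's profit is π_i = x_i(155 − X) − 11x_i, with X = x_i + Σ_{j≠i} x_j.
First-order condition: 144 − 2x_i − Σ_{j≠i} x_j = 0.
With identical firms, set every x_j = x: then 144 − 2x − 4x = 0, i.e. x = 144/6 = 24.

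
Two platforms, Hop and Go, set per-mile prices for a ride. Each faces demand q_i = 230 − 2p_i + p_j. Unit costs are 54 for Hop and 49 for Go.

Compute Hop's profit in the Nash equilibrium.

6728

Hop's profit: π = (p_{Hop} − 54)(230 − 2p_{Hop} + p_{Go}).
∂π/∂p_{Hop} = 338 − 4p_{Hop} + p_{Go} = 0 ⇒ p_{Hop} = 84.5 + 0.25p_{Go}.
Similarly p_{Go} = 82 + 0.25p_{Hop}.
Plugging p_{Go} into Hop's best response: p_{Hop} = 84.5 + 0.25(82 + 0.25p_{Hop}) ⇒ 0.9375p_{Hop} = 105, so p_{Hop} = 112.
Then p_{Go} = 82 + 0.25·112 = 110.
q_{Hop} = 230 − 2·112 + 110 = 116.
Profit = (112 − 54)·116 = 6728.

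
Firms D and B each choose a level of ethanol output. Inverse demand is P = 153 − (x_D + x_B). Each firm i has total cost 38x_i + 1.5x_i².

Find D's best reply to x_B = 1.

22.8

Firm D's profit: π = x_D(153 − (x_D + x_B)) − 38x_D − 1.5x_D².
∂π/∂x_D = 115 − 5x_D − x_B = 0, so x_D = 23 − 0.2x_B.
At x_B = 1: x_D = 23 − 0.2·1 = 22.8.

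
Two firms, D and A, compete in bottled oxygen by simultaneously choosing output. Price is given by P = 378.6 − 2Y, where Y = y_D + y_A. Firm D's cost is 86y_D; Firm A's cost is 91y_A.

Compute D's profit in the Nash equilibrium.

4920.32

Firm D's profit: π = y_D(378.6 − 2(y_D + y_A)) − 86y_D.
∂π/∂y_D = 292.6 − 4y_D − 2y_A = 0, so y_D = 73.15 − 0.5y_A.
By the same steps for A: y_A = 71.9 − 0.5y_D.
Substituting the second reaction function into the first: y_D = 73.15 − 0.5(71.9 − 0.5y_D), which gives 0.75y_D = 37.2 ⇒ y_D = 49.6.
Then y_A = 71.9 − 0.5·49.6 = 47.1.
Price P = 378.6 − 2·96.7 = 185.2.
D's profit: (185.2 − 86)·49.6 = 4920.32.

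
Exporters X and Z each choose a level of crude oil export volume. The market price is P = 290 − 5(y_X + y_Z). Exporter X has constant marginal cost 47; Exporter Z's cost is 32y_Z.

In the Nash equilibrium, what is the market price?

Exporter X's profit: π = y_X(290 − 5(y_X + y_Z)) − 47y_X.
∂π/∂y_X = 243 − 10y_X − 5y_Z = 0, so y_X = 24.3 − 0.5y_Z.
By the same steps for Z: y_Z = 25.8 − 0.5y_X.
Substituting the second reaction function into the first: y_X = 24.3 − 0.5(25.8 − 0.5y_X), which gives 0.75y_X = 11.4 ⇒ y_X = 15.2.
Then y_Z = 25.8 − 0.5·15.2 = 18.2.
Equilibrium price: P = 290 − 5·33.4 = 123.

123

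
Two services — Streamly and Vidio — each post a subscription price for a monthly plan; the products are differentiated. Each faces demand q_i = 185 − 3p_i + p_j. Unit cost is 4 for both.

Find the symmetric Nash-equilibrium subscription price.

39.4

Streamly's profit: π = (p_{Streamly} − 4)(185 − 3p_{Streamly} + p_{Vidio}).
∂π/∂p_{Streamly} = 197 − 6p_{Streamly} + p_{Vidio} = 0 ⇒ p_{Streamly} = 197/6 + (1/6)p_{Vidio}.
Setting p_{Streamly} = p_{Vidio} in the reaction function: p_{Streamly} = 197/6 + (1/6)p_{Streamly}, so p_{Streamly} = (197/6) / (5/6) = 39.4.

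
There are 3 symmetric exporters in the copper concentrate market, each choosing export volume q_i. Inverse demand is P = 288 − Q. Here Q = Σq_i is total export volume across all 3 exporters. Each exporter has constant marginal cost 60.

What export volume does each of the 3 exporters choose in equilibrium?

57

A representative exporter's profit is π_i = q_i(288 − Q) − 60q_i, with Q = q_i + Σ_{j≠i} q_j.
First-order condition: 228 − 2q_i − Σ_{j≠i} q_j = 0.
In a symmetric equilibrium every exporter chooses the same q, so Σ_{j≠i} q_j = 2q. The condition becomes 228 − 4q = 0, giving q = 228/4 = 57.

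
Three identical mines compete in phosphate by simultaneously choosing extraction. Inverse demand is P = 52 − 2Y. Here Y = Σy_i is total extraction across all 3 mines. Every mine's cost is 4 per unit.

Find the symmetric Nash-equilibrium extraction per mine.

A representative mine's profit is π_i = y_i(52 − 2Y) − 4y_i, with Y = y_i + Σ_{j≠i} y_j.
First-order condition: 48 − 4y_i − 2Σ_{j≠i} y_j = 0.
With identical mines, set every y_j = y: then 48 − 4y − 4y = 0, i.e. y = 48/8 = 6.

6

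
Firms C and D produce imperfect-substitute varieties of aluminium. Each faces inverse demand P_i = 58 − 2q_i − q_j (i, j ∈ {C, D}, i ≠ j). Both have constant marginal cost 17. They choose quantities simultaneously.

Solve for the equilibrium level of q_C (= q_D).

Firm C's profit: π = q_C(58 − 2q_C − q_D) − 17q_C.
∂π/∂q_C = 41 − 4q_C − q_D = 0 ⇒ q_C = 10.25 − 0.25q_D.
By symmetry q_D = q_C; substituting into the reaction function, 1.25q_C = 10.25 and q_C = 8.2.

8.2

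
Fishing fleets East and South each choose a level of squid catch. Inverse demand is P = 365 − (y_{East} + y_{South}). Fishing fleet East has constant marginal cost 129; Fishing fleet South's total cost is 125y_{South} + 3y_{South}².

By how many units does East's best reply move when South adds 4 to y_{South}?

Fishing fleet East's profit: π = y_{East}(365 − (y_{East} + y_{South})) − 129y_{East}.
∂π/∂y_{East} = 236 − 2y_{East} − y_{South} = 0, so y_{East} = 118 − 0.5y_{South}.
The reaction-function slope is −0.5, so a 4-unit rise in y_{South} moves y_{East} by −0.5 × 4 = −2. East's best response falls — the actions are strategic substitutes.

-2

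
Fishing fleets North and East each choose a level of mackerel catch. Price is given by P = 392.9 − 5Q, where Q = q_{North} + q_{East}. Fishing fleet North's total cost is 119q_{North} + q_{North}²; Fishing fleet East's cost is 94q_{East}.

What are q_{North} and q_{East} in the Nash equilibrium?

13.1, 23.34

Fishing fleet North's profit: π = q_{North}(392.9 − 5(q_{North} + q_{East})) − 119q_{North} − q_{North}².
∂π/∂q_{North} = 273.9 − 12q_{North} − 5q_{East} = 0, so q_{North} = 22.825 − (5/12)q_{East}.
For East: ∂π/∂q_{East} = 298.9 − 10q_{East} − 5q_{North} = 0 ⇒ q_{East} = 29.89 − 0.5q_{North}.
Substituting the second reaction function into the first: q_{North} = 22.825 − (5/12)(29.89 − 0.5q_{North}), which gives (19/24)q_{North} = 2489/240 ⇒ q_{North} = 13.1.
Then q_{East} = 29.89 − 0.5·13.1 = 23.34.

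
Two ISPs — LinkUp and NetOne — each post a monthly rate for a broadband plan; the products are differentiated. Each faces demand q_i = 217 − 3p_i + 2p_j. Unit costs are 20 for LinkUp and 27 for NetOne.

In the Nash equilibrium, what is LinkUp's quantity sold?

LinkUp's profit: π = (p_{LinkUp} − 20)(217 − 3p_{LinkUp} + 2p_{NetOne}).
∂π/∂p_{LinkUp} = 277 − 6p_{LinkUp} + 2p_{NetOne} = 0 ⇒ p_{LinkUp} = 277/6 + (1/3)p_{NetOne}.
Similarly p_{NetOne} = 149/3 + (1/3)p_{LinkUp}.
Substituting the second reaction function into the first: p_{LinkUp} = 277/6 + (1/3)(149/3 + (1/3)p_{LinkUp}), which gives (8/9)p_{LinkUp} = 1129/18 ⇒ p_{LinkUp} = 70.5625.
Then p_{NetOne} = 149/3 + (1/3)·70.5625 = 73.1875.
q_{LinkUp} = 217 − 3·70.5625 + 2·73.1875 = 151.6875.

151.6875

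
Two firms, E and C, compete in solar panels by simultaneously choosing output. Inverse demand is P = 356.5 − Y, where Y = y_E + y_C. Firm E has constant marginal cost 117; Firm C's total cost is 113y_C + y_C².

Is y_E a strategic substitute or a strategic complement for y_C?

strategic substitutes

Firm E's profit: π = y_E(356.5 − (y_E + y_C)) − 117y_E.
∂π/∂y_E = 239.5 − 2y_E − y_C = 0, so y_E = 119.75 − 0.5y_C.
The best-response slope dy_E/dy_C = −0.5 < 0: the reaction function is downward-sloping, so the choices are strategic substitutes.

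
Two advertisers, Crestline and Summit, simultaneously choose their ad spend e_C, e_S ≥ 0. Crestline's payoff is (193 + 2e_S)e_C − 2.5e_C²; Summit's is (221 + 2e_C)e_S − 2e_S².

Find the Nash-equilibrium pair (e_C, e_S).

75.875, 93.1875

Expanding Crestline's payoff: 193e_C + 2e_Se_C − 2.5e_C².
∂π/∂e_C = 193 + 2e_S − 5e_C = 0, so e_C = 38.6 + 0.4e_S.
Likewise for Summit: e_S = 55.25 + 0.5e_C.
Substituting the second reaction function into the first: e_C = 38.6 + 0.4(55.25 + 0.5e_C), which gives 0.8e_C = 60.7 ⇒ e_C = 75.875.
Then e_S = 55.25 + 0.5·75.875 = 93.1875.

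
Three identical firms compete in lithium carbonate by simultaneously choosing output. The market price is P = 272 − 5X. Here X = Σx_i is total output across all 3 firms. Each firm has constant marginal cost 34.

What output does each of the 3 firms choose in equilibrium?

A representative firm's profit is π_i = x_i(272 − 5X) − 34x_i, with X = x_i + Σ_{j≠i} x_j.
First-order condition: 238 − 10x_i − 5Σ_{j≠i} x_j = 0.
Imposing symmetry (x_j = x for all j) turns Σ_{j≠i} x_j into 2x, so 238 = 20x and x = 11.9.

11.9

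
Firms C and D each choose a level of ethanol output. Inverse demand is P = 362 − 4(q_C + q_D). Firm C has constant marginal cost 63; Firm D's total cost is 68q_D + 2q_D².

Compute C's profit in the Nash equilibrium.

3636.09

Firm C's profit: π = q_C(362 − 4(q_C + q_D)) − 63q_C.
∂π/∂q_C = 299 − 8q_C − 4q_D = 0, so q_C = 37.375 − 0.5q_D.
For D: ∂π/∂q_D = 294 − 12q_D − 4q_C = 0 ⇒ q_D = 24.5 − (1/3)q_C.
Solving the two reaction functions simultaneously: (1 − (−0.5)(−1/3))q_C = 37.375 − 0.5·24.5, so (5/6)q_C = 25.125 and q_C = 30.15.
Then q_D = 24.5 − (1/3)·30.15 = 14.45.
Price P = 362 − 4·44.6 = 183.6.
C's profit: (183.6 − 63)·30.15 = 3636.09.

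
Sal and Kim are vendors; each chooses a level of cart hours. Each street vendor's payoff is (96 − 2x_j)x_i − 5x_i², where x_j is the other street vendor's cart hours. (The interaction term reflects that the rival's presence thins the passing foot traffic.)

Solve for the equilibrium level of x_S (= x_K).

Sal's payoff is (96 − 2x_K)x_S − 5x_S².
∂π/∂x_S = 96 − 2x_K − 10x_S = 0, so x_S = 9.6 − 0.2x_K.
By symmetry x_K = x_S; substituting into the reaction function, 1.2x_S = 9.6 and x_S = 8.

8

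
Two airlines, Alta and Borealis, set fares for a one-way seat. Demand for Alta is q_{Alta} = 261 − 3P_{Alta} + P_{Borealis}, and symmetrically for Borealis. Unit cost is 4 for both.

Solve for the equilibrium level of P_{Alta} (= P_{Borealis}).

54.6

Alta's profit: π = (P_{Alta} − 4)(261 − 3P_{Alta} + P_{Borealis}).
∂π/∂P_{Alta} = 273 − 6P_{Alta} + P_{Borealis} = 0 ⇒ P_{Alta} = 45.5 + (1/6)P_{Borealis}.
Setting P_{Alta} = P_{Borealis} in the reaction function: P_{Alta} = 45.5 + (1/6)P_{Alta}, so P_{Alta} = 45.5 / (5/6) = 54.6.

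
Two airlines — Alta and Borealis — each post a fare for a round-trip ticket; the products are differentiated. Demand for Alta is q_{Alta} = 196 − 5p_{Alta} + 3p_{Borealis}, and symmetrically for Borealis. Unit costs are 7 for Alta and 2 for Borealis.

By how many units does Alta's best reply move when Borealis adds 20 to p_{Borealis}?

6

Alta's profit: π = (p_{Alta} − 7)(196 − 5p_{Alta} + 3p_{Borealis}).
∂π/∂p_{Alta} = 231 − 10p_{Alta} + 3p_{Borealis} = 0 ⇒ p_{Alta} = 23.1 + 0.3p_{Borealis}.
The reaction-function slope is 0.3, so a 20-unit rise in p_{Borealis} moves p_{Alta} by 0.3 × 20 = 6. Alta's best response rises — the actions are strategic complements.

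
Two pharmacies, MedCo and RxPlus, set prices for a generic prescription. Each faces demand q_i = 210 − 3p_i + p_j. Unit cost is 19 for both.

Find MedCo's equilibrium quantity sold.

MedCo's profit: π = (p_{MedCo} − 19)(210 − 3p_{MedCo} + p_{RxPlus}).
∂π/∂p_{MedCo} = 267 − 6p_{MedCo} + p_{RxPlus} = 0 ⇒ p_{MedCo} = 44.5 + (1/6)p_{RxPlus}.
Setting p_{MedCo} = p_{RxPlus} in the reaction function: p_{MedCo} = 44.5 + (1/6)p_{MedCo}, so p_{MedCo} = 44.5 / (5/6) = 53.4.
q_{MedCo} = 210 − 3·53.4 + 53.4 = 103.2.

103.2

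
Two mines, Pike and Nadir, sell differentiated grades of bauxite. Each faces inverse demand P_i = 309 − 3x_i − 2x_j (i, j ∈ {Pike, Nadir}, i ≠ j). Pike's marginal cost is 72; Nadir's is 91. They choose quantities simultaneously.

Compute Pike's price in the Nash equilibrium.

164.4375

Mine Pike's profit: π = x_{Pike}(309 − 3x_{Pike} − 2x_{Nadir}) − 72x_{Pike}.
∂π/∂x_{Pike} = 237 − 6x_{Pike} − 2x_{Nadir} = 0 ⇒ x_{Pike} = 39.5 − (1/3)x_{Nadir}.
Similarly x_{Nadir} = 109/3 − (1/3)x_{Pike}.
Substituting the second reaction function into the first: x_{Pike} = 39.5 − (1/3)(109/3 − (1/3)x_{Pike}), which gives (8/9)x_{Pike} = 493/18 ⇒ x_{Pike} = 30.8125.
Then x_{Nadir} = 109/3 − (1/3)·30.8125 = 26.0625.
P_{Pike} = 309 − 3·30.8125 − 2·26.0625 = 164.4375.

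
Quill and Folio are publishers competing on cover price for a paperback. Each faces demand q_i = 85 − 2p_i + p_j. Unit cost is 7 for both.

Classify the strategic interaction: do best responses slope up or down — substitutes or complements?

Quill's profit: π = (p_{Quill} − 7)(85 − 2p_{Quill} + p_{Folio}).
∂π/∂p_{Quill} = 99 − 4p_{Quill} + p_{Folio} = 0 ⇒ p_{Quill} = 24.75 + 0.25p_{Folio}.
The best-response slope dp_{Quill}/dp_{Folio} = 0.25 > 0: the reaction function is upward-sloping, so the choices are strategic complements.

strategic complements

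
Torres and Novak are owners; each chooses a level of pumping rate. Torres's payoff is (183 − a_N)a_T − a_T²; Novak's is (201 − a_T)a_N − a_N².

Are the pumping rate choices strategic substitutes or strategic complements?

Expanding Torres's payoff: 183a_T − a_Na_T − a_T².
∂π/∂a_T = 183 − a_N − 2a_T = 0, so a_T = 91.5 − 0.5a_N.
The best-response slope da_T/da_N = −0.5 < 0: the reaction function is downward-sloping, so the choices are strategic substitutes.

strategic substitutes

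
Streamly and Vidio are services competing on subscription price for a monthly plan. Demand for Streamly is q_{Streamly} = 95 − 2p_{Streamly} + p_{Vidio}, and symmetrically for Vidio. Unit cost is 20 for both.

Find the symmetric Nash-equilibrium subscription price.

45

Streamly's profit: π = (p_{Streamly} − 20)(95 − 2p_{Streamly} + p_{Vidio}).
∂π/∂p_{Streamly} = 135 − 4p_{Streamly} + p_{Vidio} = 0 ⇒ p_{Streamly} = 33.75 + 0.25p_{Vidio}.
By symmetry p_{Vidio} = p_{Streamly}; substituting into the reaction function, 0.75p_{Streamly} = 33.75 and p_{Streamly} = 45.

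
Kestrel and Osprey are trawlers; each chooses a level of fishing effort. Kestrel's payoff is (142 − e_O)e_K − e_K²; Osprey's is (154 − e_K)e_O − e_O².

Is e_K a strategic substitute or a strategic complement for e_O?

Expanding Kestrel's payoff: 142e_K − e_Oe_K − e_K².
∂π/∂e_K = 142 − e_O − 2e_K = 0, so e_K = 71 − 0.5e_O.
The best-response slope de_K/de_O = −0.5 < 0: the reaction function is downward-sloping, so the choices are strategic substitutes.

strategic substitutes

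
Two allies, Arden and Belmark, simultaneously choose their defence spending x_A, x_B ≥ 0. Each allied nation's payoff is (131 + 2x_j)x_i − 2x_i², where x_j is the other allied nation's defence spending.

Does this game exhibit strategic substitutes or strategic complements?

strategic complements

Arden's payoff is (131 + 2x_B)x_A − 2x_A².
∂π/∂x_A = 131 + 2x_B − 4x_A = 0, so x_A = 32.75 + 0.5x_B.
The best-response slope dx_A/dx_B = 0.5 > 0: the reaction function is upward-sloping, so the choices are strategic complements.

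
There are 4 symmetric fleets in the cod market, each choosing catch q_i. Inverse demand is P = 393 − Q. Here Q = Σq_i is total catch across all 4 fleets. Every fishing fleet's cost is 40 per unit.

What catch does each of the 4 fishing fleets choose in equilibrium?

A representative fishing fleet's profit is π_i = q_i(393 − Q) − 40q_i, with Q = q_i + Σ_{j≠i} q_j.
First-order condition: 353 − 2q_i − Σ_{j≠i} q_j = 0.
With identical fishing fleets, set every q_j = q: then 353 − 2q − 3q = 0, i.e. q = 353/5 = 70.6.

70.6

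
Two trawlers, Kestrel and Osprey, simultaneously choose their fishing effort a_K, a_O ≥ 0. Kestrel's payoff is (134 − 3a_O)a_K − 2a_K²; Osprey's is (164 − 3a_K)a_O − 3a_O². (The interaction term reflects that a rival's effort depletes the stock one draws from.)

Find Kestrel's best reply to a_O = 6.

Expanding Kestrel's payoff: 134a_K − 3a_Oa_K − 2a_K².
∂π/∂a_K = 134 − 3a_O − 4a_K = 0, so a_K = 33.5 − 0.75a_O.
At a_O = 6: a_K = 33.5 − 0.75·6 = 29.

29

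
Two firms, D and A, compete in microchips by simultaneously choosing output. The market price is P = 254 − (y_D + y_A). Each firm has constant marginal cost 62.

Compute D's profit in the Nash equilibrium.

Firm D's profit: π = y_D(254 − (y_D + y_A)) − 62y_D.
∂π/∂y_D = 192 − 2y_D − y_A = 0, so y_D = 96 − 0.5y_A.
The game is symmetric, so in equilibrium y_A = y_D: the reaction function gives 1.5y_D = 96, hence y_D = 64.
Price P = 254 − 128 = 126.
D's profit: (126 − 62)·64 = 4096.

4096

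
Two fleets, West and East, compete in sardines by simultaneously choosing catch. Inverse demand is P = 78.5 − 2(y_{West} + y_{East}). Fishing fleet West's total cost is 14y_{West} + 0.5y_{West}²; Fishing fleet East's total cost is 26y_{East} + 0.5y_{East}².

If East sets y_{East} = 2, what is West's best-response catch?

12.1

Fishing fleet West's profit: π = y_{West}(78.5 − 2(y_{West} + y_{East})) − 14y_{West} − 0.5y_{West}².
∂π/∂y_{West} = 64.5 − 5y_{West} − 2y_{East} = 0, so y_{West} = 12.9 − 0.4y_{East}.
At y_{East} = 2: y_{West} = 12.9 − 0.4·2 = 12.1.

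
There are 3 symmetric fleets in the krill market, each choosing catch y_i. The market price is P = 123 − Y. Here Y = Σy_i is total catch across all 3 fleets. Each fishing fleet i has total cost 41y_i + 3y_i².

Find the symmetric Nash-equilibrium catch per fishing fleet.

A representative fishing fleet's profit is π_i = y_i(123 − Y) − 41y_i − 3y_i², with Y = y_i + Σ_{j≠i} y_j.
First-order condition: 82 − 8y_i − Σ_{j≠i} y_j = 0.
In a symmetric equilibrium every fishing fleet chooses the same y, so Σ_{j≠i} y_j = 2y. The condition becomes 82 − 10y = 0, giving y = 82/10 = 8.2.

8.2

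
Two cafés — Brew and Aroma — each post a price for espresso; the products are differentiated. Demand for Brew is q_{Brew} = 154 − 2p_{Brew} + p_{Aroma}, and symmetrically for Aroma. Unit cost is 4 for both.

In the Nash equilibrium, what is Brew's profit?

5000

Brew's profit: π = (p_{Brew} − 4)(154 − 2p_{Brew} + p_{Aroma}).
∂π/∂p_{Brew} = 162 − 4p_{Brew} + p_{Aroma} = 0 ⇒ p_{Brew} = 40.5 + 0.25p_{Aroma}.
Setting p_{Brew} = p_{Aroma} in the reaction function: p_{Brew} = 40.5 + 0.25p_{Brew}, so p_{Brew} = 40.5 / 0.75 = 54.
q_{Brew} = 154 − 2·54 + 54 = 100.
Profit = (54 − 4)·100 = 5000.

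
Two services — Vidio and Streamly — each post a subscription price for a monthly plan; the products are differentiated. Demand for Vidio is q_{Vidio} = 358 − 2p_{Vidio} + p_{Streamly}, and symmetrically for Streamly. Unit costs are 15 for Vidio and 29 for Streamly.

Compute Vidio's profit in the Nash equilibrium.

27004.88

Vidio's profit: π = (p_{Vidio} − 15)(358 − 2p_{Vidio} + p_{Streamly}).
∂π/∂p_{Vidio} = 388 − 4p_{Vidio} + p_{Streamly} = 0 ⇒ p_{Vidio} = 97 + 0.25p_{Streamly}.
Similarly p_{Streamly} = 104 + 0.25p_{Vidio}.
Substituting the second reaction function into the first: p_{Vidio} = 97 + 0.25(104 + 0.25p_{Vidio}), which gives 0.9375p_{Vidio} = 123 ⇒ p_{Vidio} = 131.2.
Then p_{Streamly} = 104 + 0.25·131.2 = 136.8.
q_{Vidio} = 358 − 2·131.2 + 136.8 = 232.4.
Profit = (131.2 − 15)·232.4 = 27004.88.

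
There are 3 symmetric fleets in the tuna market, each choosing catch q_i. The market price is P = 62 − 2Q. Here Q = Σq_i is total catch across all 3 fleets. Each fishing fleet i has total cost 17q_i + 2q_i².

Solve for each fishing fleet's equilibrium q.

3.75

A representative fishing fleet's profit is π_i = q_i(62 − 2Q) − 17q_i − 2q_i², with Q = q_i + Σ_{j≠i} q_j.
First-order condition: 45 − 8q_i − 2Σ_{j≠i} q_j = 0.
With identical fishing fleets, set every q_j = q: then 45 − 8q − 4q = 0, i.e. q = 45/12 = 3.75.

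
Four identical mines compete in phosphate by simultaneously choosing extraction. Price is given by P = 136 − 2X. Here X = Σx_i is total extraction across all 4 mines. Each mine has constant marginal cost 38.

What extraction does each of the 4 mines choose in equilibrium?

A representative mine's profit is π_i = x_i(136 − 2X) − 38x_i, with X = x_i + Σ_{j≠i} x_j.
First-order condition: 98 − 4x_i − 2Σ_{j≠i} x_j = 0.
In a symmetric equilibrium every mine chooses the same x, so Σ_{j≠i} x_j = 3x. The condition becomes 98 − 10x = 0, giving x = 98/10 = 9.8.

9.8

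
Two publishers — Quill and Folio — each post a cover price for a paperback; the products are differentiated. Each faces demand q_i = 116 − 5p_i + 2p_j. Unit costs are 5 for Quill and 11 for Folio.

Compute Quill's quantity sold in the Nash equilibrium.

66.25

Quill's profit: π = (p_{Quill} − 5)(116 − 5p_{Quill} + 2p_{Folio}).
∂π/∂p_{Quill} = 141 − 10p_{Quill} + 2p_{Folio} = 0 ⇒ p_{Quill} = 14.1 + 0.2p_{Folio}.
Similarly p_{Folio} = 17.1 + 0.2p_{Quill}.
Solving the two reaction functions simultaneously: (1 − (0.2)(0.2))p_{Quill} = 14.1 + 0.2·17.1, so 0.96p_{Quill} = 17.52 and p_{Quill} = 18.25.
Then p_{Folio} = 17.1 + 0.2·18.25 = 20.75.
q_{Quill} = 116 − 5·18.25 + 2·20.75 = 66.25.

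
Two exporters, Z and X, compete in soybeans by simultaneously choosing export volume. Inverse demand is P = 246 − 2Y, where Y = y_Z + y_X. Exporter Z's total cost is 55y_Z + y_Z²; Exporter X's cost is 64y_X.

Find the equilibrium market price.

135

Exporter Z's profit: π = y_Z(246 − 2(y_Z + y_X)) − 55y_Z − y_Z².
∂π/∂y_Z = 191 − 6y_Z − 2y_X = 0, so y_Z = 191/6 − (1/3)y_X.
For X: ∂π/∂y_X = 182 − 4y_X − 2y_Z = 0 ⇒ y_X = 45.5 − 0.5y_Z.
Plugging y_X into Z's best response: y_Z = 191/6 − (1/3)(45.5 − 0.5y_Z) ⇒ (5/6)y_Z = 50/3, so y_Z = 20.
Then y_X = 45.5 − 0.5·20 = 35.5.
Equilibrium price: P = 246 − 2·55.5 = 135.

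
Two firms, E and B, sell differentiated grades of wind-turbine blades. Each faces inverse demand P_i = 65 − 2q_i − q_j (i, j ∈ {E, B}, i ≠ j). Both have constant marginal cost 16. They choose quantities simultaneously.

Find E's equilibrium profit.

Firm E's profit: π = q_E(65 − 2q_E − q_B) − 16q_E.
∂π/∂q_E = 49 − 4q_E − q_B = 0 ⇒ q_E = 12.25 − 0.25q_B.
The game is symmetric, so in equilibrium q_B = q_E: the reaction function gives 1.25q_E = 12.25, hence q_E = 9.8.
P_E = 65 − 2·9.8 − 9.8 = 35.6.
Profit = (35.6 − 16)·9.8 = 192.08.

192.08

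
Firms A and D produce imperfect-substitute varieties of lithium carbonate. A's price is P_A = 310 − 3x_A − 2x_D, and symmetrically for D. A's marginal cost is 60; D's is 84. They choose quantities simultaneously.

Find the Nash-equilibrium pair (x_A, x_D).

Firm A's profit: π = x_A(310 − 3x_A − 2x_D) − 60x_A.
∂π/∂x_A = 250 − 6x_A − 2x_D = 0 ⇒ x_A = 125/3 − (1/3)x_D.
Similarly x_D = 113/3 − (1/3)x_A.
Solving the two reaction functions simultaneously: (1 − (−1/3)(−1/3))x_A = 125/3 − (1/3)·(113/3), so (8/9)x_A = 262/9 and x_A = 32.75.
Then x_D = 113/3 − (1/3)·32.75 = 26.75.

32.75, 26.75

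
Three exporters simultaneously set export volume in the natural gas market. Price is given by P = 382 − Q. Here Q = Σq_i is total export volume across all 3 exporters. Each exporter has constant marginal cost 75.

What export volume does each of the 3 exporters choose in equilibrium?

76.75

A representative exporter's profit is π_i = q_i(382 − Q) − 75q_i, with Q = q_i + Σ_{j≠i} q_j.
First-order condition: 307 − 2q_i − Σ_{j≠i} q_j = 0.
Imposing symmetry (q_j = q for all j) turns Σ_{j≠i} q_j into 2q, so 307 = 4q and q = 76.75.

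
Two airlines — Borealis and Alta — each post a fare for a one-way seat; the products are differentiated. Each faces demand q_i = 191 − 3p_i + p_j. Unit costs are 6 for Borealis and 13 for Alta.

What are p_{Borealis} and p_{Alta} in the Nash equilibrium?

42.4, 45.4

Borealis's profit: π = (p_{Borealis} − 6)(191 − 3p_{Borealis} + p_{Alta}).
∂π/∂p_{Borealis} = 209 − 6p_{Borealis} + p_{Alta} = 0 ⇒ p_{Borealis} = 209/6 + (1/6)p_{Alta}.
Similarly p_{Alta} = 115/3 + (1/6)p_{Borealis}.
Substituting the second reaction function into the first: p_{Borealis} = 209/6 + (1/6)(115/3 + (1/6)p_{Borealis}), which gives (35/36)p_{Borealis} = 371/9 ⇒ p_{Borealis} = 42.4.
Then p_{Alta} = 115/3 + (1/6)·42.4 = 45.4.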